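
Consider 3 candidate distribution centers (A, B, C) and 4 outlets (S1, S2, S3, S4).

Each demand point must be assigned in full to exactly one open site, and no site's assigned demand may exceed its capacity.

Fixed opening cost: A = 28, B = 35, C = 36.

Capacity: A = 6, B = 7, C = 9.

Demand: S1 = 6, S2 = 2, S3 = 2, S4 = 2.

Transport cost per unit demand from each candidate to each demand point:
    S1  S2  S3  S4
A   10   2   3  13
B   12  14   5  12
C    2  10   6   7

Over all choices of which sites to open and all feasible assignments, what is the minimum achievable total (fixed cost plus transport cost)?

Open {A, C}; cheapest assignment that respects the capacities:
  A (cap 6, load 4): S2, S3 — cost 2×2 + 2×3 = 10
  C (cap 9, load 8): S1, S4 — cost 6×2 + 2×7 = 26
  Shipping 36, fixed 64 → total 100.
  Any other capacity-feasible assignment to {A, C} ships for at least 36.
Compare {B, C}: its best feasible assignment gives total 135.
Compare {A, B, C}: its best feasible assignment gives total 135.
Every other set of open sites that can feasibly serve all demand totals ≥ 135 even under its best assignment. Minimum: 100.

100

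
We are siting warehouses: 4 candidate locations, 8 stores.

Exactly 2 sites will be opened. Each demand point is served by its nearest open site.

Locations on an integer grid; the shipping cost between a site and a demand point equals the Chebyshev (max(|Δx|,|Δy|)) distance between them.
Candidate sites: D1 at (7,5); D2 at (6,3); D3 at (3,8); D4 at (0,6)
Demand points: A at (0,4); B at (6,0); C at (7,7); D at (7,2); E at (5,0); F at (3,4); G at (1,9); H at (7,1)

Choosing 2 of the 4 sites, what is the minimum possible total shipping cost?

21

Open {D2, D4}.
  A→D4 2, B→D2 3, C→D2 4, D→D2 1, E→D2 3, F→D2 3, G→D4 3, H→D2 2  ⇒ total 21.
Compare {D2, D3}: total 22.
Compare {D1, D2}: total 26.
No size-2 selection does better; minimum is 21.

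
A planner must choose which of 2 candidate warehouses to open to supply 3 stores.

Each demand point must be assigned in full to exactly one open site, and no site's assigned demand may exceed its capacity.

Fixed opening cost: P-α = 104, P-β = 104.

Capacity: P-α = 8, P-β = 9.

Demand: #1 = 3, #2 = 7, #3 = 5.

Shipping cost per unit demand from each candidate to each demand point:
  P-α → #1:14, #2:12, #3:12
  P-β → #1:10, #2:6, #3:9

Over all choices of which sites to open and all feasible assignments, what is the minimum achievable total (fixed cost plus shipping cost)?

Open {P-α, P-β}; cheapest assignment that respects the capacities:
  P-α (cap 8, load 8): #1, #3 — cost 3×14 + 5×12 = 102
  P-β (cap 9, load 7): #2 — cost 7×6 = 42
  Shipping 144, fixed 208 → total 352.
  Any other capacity-feasible assignment to {P-α, P-β} ships for at least 144.
Total demand is 15 and no other set of sites has combined capacity ≥ 15, so {P-α, P-β} is the only feasible choice of open sites. Minimum: 352.

352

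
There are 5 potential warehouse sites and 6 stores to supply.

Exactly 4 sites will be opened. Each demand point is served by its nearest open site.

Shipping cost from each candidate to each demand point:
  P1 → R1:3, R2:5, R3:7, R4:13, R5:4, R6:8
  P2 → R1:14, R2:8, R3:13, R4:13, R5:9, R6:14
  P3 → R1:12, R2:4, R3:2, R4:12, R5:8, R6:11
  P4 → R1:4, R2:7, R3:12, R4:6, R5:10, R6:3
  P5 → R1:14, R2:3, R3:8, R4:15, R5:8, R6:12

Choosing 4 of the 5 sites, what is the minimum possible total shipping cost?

Open {P1, P3, P4, P5}.
  R1→P1 3, R2→P5 3, R3→P3 2, R4→P4 6, R5→P1 4, R6→P4 3  ⇒ total 21.
Compare {P1, P2, P3, P4}: total 22.
Compare {P1, P2, P4, P5}: total 26.
No size-4 selection does better; minimum is 21.

21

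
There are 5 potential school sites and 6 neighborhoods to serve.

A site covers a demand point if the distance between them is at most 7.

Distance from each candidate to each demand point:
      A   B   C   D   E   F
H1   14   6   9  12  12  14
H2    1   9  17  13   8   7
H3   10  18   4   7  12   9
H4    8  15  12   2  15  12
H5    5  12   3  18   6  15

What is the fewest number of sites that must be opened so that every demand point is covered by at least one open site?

Coverage sets (demand points within 7 of each site):
  H1: {B}
  H2: {A, F}
  H3: {C, D}
  H4: {D}
  H5: {A, C, E}
No 3 sites suffice: every size-3 union leaves at least one demand point uncovered.
But {H1, H2, H3, H5} covers everything, so the minimum is 4.

4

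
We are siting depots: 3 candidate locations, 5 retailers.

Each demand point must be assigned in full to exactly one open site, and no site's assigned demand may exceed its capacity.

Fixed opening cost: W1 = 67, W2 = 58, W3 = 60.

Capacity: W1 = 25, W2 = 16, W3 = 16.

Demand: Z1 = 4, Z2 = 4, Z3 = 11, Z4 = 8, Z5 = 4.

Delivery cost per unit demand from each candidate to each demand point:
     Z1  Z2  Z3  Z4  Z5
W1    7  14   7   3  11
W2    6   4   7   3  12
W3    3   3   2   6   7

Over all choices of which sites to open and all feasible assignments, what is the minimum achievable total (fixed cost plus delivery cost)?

232

Open {W2, W3}; cheapest assignment that respects the capacities:
  W2 (cap 16, load 16): Z1, Z2, Z4 — cost 4×6 + 4×4 + 8×3 = 64
  W3 (cap 16, load 15): Z3, Z5 — cost 11×2 + 4×7 = 50
  Shipping 114, fixed 118 → total 232.
  Any other capacity-feasible assignment to {W2, W3} ships for at least 114.
Compare {W1, W3}: its best feasible assignment gives total 257.
Compare {W1, W2, W3}: its best feasible assignment gives total 299.
Every other set of open sites that can feasibly serve all demand totals ≥ 257 even under its best assignment. Minimum: 232.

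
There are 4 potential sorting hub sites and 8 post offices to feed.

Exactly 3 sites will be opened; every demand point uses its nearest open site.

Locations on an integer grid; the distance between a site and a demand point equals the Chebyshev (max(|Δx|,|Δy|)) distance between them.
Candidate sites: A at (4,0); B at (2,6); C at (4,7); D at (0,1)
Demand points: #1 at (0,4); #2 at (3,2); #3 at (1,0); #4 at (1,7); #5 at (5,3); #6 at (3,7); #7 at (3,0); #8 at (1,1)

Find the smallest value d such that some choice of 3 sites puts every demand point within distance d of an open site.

Open {A, B, C}.
  Farthest demand point is #3 at distance 3 (to A); all others are ≤ 3.
With {A, B, D} the worst case is 3.
With {A, C, D} the worst case is 3.
No size-3 selection achieves below 3.

3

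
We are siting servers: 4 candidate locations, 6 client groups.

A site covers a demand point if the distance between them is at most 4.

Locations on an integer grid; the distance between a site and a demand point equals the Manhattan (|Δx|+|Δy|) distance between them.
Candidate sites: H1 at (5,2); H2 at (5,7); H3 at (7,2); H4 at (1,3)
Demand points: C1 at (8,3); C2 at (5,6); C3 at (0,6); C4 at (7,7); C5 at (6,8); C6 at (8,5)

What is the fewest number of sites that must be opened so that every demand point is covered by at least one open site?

Coverage sets (demand points within 4 of each site):
  H1: {C1, C2}
  H2: {C2, C4, C5}
  H3: {C1, C6}
  H4: {C3}
No 2 sites suffice: every size-2 union leaves at least one demand point uncovered.
But {H2, H3, H4} covers everything, so the minimum is 3.

3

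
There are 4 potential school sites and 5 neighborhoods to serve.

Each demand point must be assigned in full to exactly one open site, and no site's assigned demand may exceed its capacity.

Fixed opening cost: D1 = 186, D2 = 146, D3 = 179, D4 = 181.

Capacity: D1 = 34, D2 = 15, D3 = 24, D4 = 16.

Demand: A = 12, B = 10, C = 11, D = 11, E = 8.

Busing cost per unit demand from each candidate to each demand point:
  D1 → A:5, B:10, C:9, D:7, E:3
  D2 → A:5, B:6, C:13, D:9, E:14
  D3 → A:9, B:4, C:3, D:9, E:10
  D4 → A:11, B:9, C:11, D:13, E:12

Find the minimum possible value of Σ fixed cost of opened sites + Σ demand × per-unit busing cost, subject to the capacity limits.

Open {D1, D3}; cheapest assignment that respects the capacities:
  D1 (cap 34, load 31): A, D, E — cost 12×5 + 11×7 + 8×3 = 161
  D3 (cap 24, load 21): B, C — cost 10×4 + 11×3 = 73
  Shipping 234, fixed 365 → total 599.
  Any other capacity-feasible assignment to {D1, D3} ships for at least 234.
Compare {D1, D2, D3}: its best feasible assignment gives total 745.
Compare {D1, D3, D4}: its best feasible assignment gives total 780.
Every other set of open sites that can feasibly serve all demand totals ≥ 745 even under its best assignment. Minimum: 599.

599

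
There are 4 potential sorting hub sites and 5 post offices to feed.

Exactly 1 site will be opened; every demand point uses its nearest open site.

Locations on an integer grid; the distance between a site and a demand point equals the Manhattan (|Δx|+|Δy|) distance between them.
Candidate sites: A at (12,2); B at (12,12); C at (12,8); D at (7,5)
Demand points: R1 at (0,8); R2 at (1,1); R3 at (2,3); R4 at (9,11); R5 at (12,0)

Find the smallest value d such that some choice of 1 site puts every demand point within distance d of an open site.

Open {D}.
  Farthest demand point is R1 at distance 10 (to D); all others are ≤ 10.
With {A} the worst case is 18.
With {C} the worst case is 18.
No size-1 selection achieves below 10.

10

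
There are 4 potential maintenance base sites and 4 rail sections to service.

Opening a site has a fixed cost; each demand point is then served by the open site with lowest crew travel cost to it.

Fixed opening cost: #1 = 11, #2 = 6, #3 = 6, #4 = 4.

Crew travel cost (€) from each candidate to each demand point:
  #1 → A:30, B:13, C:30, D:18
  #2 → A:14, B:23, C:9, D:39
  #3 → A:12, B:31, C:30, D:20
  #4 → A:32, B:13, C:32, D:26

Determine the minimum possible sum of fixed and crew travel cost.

Open {#2, #3, #4}: assign each demand point to its cheapest open site.
  A→#3 12, B→#4 13, C→#2 9, D→#3 20
  crew travel cost 54, fixed 16 → total 70.
Compare {#1, #2}: crew travel cost 54 + fixed 17 = 71.
Compare {#2, #4}: crew travel cost 62 + fixed 10 = 72.
Compare {#1, #2, #3}: crew travel cost 52 + fixed 23 = 75.
All other subsets cost ≥ 71. Minimum total cost: 70.

70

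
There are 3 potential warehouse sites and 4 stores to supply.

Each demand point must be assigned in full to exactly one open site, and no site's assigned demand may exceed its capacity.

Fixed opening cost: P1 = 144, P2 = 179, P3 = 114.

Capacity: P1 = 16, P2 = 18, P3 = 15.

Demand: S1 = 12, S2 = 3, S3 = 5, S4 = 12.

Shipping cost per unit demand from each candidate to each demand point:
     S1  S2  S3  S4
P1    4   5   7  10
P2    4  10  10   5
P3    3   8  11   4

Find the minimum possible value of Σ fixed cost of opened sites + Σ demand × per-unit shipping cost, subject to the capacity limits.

Open {P2, P3}; cheapest assignment that respects the capacities:
  P2 (cap 18, load 17): S3, S4 — cost 5×10 + 12×5 = 110
  P3 (cap 15, load 15): S1, S2 — cost 12×3 + 3×8 = 60
  Shipping 170, fixed 293 → total 463.
  Any other capacity-feasible assignment to {P2, P3} ships for at least 170.
Compare {P1, P2}: its best feasible assignment gives total 496.
Compare {P1, P2, P3}: its best feasible assignment gives total 583.
Every other set of open sites that can feasibly serve all demand totals ≥ 496 even under its best assignment. Minimum: 463.

463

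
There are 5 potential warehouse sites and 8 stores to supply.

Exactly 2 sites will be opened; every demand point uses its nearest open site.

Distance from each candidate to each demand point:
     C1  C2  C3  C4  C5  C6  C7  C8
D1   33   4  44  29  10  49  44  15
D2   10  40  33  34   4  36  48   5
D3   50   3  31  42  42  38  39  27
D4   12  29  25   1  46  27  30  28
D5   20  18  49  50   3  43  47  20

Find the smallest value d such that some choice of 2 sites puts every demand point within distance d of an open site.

30

Open {D1, D4}.
  Farthest demand point is C7 at distance 30 (to D4); all others are ≤ 30.
With {D2, D4} the worst case is 30.
With {D4, D5} the worst case is 30.
No size-2 selection achieves below 30.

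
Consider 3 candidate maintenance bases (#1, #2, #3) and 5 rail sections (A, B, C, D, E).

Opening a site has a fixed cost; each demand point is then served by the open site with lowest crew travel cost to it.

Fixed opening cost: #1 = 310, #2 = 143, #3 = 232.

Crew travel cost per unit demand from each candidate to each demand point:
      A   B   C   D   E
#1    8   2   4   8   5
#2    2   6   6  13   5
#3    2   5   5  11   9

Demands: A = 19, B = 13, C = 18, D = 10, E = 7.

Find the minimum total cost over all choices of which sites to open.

532

Open {#2}: assign each demand point to its cheapest open site.
  A→#2 19×2=38, B→#2 13×6=78, C→#2 18×6=108, D→#2 10×13=130, E→#2 7×5=35
  crew travel cost 389, fixed 143 → total 532.
Compare {#3}: crew travel cost 366 + fixed 232 = 598.
Compare {#1}: crew travel cost 365 + fixed 310 = 675.
Compare {#1, #2}: crew travel cost 251 + fixed 453 = 704.
All other subsets cost ≥ 598. Minimum total cost: 532.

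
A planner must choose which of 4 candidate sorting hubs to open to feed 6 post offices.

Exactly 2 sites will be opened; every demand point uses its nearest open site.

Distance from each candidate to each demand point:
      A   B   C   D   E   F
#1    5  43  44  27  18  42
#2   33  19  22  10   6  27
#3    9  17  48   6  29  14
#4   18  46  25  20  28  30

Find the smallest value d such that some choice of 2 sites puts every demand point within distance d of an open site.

Open {#2, #3}.
  Farthest demand point is C at distance 22 (to #2); all others are ≤ 22.
With {#1, #2} the worst case is 27.
With {#2, #4} the worst case is 27.
No size-2 selection achieves below 22.

22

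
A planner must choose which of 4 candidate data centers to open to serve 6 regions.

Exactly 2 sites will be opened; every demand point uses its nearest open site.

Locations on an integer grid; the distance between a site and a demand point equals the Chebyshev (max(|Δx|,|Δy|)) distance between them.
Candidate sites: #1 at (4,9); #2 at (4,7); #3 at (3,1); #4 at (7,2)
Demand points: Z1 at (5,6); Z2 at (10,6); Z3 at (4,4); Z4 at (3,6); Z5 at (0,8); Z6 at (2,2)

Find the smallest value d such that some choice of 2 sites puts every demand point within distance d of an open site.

5

Open {#1, #4}.
  Farthest demand point is Z6 at distance 5 (to #4); all others are ≤ 5.
With {#2, #4} the worst case is 5.
With {#1, #2} the worst case is 6.
No size-2 selection achieves below 5.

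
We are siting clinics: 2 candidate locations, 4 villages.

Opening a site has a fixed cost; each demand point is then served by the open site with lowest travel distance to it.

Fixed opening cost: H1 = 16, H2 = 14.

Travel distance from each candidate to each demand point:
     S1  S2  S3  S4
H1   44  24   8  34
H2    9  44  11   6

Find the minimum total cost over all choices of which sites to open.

Open {H1, H2}: assign each demand point to its cheapest open site.
  S1→H2 9, S2→H1 24, S3→H1 8, S4→H2 6
  travel distance 47, fixed 30 → total 77.
Compare {H2}: travel distance 70 + fixed 14 = 84.
Compare {H1}: travel distance 110 + fixed 16 = 126.

77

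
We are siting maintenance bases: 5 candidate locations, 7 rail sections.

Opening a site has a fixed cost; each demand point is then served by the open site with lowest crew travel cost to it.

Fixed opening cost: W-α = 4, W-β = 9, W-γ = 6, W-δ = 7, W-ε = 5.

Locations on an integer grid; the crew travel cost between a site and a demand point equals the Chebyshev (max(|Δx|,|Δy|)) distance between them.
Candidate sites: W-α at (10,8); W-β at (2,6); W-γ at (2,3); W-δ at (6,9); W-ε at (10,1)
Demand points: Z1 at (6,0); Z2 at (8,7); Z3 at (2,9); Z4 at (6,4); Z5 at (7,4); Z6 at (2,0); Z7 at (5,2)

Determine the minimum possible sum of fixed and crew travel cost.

36

Open {W-α, W-γ}: assign each demand point to its cheapest open site.
  Z1→W-γ 4, Z2→W-α 2, Z3→W-γ 6, Z4→W-α 4, Z5→W-α 4, Z6→W-γ 3, Z7→W-γ 3
  crew travel cost 26, fixed 10 → total 36.
Compare {W-γ}: crew travel cost 31 + fixed 6 = 37.
Compare {W-γ, W-δ}: crew travel cost 25 + fixed 13 = 38.
Compare {W-γ, W-ε}: crew travel cost 29 + fixed 11 = 40.
All other subsets cost ≥ 37. Minimum total cost: 36.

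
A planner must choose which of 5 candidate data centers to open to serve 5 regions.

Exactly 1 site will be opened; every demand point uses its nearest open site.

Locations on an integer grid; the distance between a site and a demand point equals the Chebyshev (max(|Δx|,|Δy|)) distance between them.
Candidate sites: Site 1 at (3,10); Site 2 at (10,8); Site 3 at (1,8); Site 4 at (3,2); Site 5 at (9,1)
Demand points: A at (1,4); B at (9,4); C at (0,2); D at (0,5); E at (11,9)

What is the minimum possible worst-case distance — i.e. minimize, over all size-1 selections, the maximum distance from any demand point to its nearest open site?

8

Open {Site 1}.
  Farthest demand point is C at distance 8 (to Site 1); all others are ≤ 8.
With {Site 4} the worst case is 8.
With {Site 5} the worst case is 9.
No size-1 selection achieves below 8.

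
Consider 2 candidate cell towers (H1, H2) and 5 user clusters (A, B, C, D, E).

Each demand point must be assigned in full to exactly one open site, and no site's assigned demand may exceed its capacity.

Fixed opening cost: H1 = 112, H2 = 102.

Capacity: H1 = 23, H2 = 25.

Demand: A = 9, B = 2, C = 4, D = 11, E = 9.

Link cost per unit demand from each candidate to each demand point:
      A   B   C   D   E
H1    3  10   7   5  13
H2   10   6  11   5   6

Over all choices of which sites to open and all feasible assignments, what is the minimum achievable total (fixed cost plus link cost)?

390

Open {H1, H2}; cheapest assignment that respects the capacities:
  H1 (cap 23, load 13): A, C — cost 9×3 + 4×7 = 55
  H2 (cap 25, load 22): B, D, E — cost 2×6 + 11×5 + 9×6 = 121
  Shipping 176, fixed 214 → total 390.
  Any other capacity-feasible assignment to {H1, H2} ships for at least 176.
Total demand is 35 and no other set of sites has combined capacity ≥ 35, so {H1, H2} is the only feasible choice of open sites. Minimum: 390.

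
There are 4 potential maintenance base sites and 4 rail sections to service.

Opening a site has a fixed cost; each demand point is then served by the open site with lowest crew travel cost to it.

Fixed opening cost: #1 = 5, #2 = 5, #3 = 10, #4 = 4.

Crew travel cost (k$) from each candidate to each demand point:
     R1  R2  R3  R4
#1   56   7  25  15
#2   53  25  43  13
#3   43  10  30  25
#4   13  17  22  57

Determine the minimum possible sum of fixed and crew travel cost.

66

Open {#1, #4}: assign each demand point to its cheapest open site.
  R1→#4 13, R2→#1 7, R3→#4 22, R4→#1 15
  crew travel cost 57, fixed 9 → total 66.
Compare {#1, #2, #4}: crew travel cost 55 + fixed 14 = 69.
Compare {#2, #4}: crew travel cost 65 + fixed 9 = 74.
Compare {#1, #3, #4}: crew travel cost 57 + fixed 19 = 76.
All other subsets cost ≥ 69. Minimum total cost: 66.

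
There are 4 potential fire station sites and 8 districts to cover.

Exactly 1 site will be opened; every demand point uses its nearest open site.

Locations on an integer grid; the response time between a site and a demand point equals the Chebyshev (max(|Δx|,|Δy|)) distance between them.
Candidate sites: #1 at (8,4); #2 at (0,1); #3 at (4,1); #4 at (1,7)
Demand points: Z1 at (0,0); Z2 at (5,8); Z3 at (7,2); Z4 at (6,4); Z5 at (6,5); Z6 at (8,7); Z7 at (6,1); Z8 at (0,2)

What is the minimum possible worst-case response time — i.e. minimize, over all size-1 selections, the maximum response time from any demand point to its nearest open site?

Open {#3}.
  Farthest demand point is Z2 at response time 7 (to #3); all others are ≤ 7.
With {#4} the worst case is 7.
With {#1} the worst case is 8.
No size-1 selection achieves below 7.

7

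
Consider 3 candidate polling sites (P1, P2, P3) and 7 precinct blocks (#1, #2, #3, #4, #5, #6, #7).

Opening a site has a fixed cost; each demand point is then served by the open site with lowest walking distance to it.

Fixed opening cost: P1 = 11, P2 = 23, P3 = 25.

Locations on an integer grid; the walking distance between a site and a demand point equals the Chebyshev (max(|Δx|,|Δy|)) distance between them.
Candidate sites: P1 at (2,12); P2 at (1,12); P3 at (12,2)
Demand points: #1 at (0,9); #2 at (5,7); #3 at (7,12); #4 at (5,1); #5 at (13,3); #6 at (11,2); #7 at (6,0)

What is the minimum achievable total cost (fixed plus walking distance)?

Open {P1, P3}: assign each demand point to its cheapest open site.
  #1→P1 3, #2→P1 5, #3→P1 5, #4→P3 7, #5→P3 1, #6→P3 1, #7→P3 6
  walking distance 28, fixed 36 → total 64.
Compare {P1}: walking distance 57 + fixed 11 = 68.
Compare {P3}: walking distance 44 + fixed 25 = 69.
Compare {P2, P3}: walking distance 29 + fixed 48 = 77.
All other subsets cost ≥ 68. Minimum total cost: 64.

64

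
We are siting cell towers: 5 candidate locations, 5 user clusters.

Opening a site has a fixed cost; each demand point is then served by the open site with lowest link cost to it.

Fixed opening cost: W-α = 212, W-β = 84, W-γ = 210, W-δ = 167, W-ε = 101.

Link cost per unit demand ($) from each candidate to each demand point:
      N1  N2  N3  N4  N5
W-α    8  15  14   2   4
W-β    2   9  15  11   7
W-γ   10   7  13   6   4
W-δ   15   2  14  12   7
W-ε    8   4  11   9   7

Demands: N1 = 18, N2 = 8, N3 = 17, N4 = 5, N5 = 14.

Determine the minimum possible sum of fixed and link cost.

583

Open {W-β, W-ε}: assign each demand point to its cheapest open site.
  N1→W-β 18×2=36, N2→W-ε 8×4=32, N3→W-ε 17×11=187, N4→W-ε 5×9=45, N5→W-β 14×7=98
  link cost 398, fixed 185 → total 583.
Compare {W-β}: link cost 516 + fixed 84 = 600.
Compare {W-ε}: link cost 506 + fixed 101 = 607.
Compare {W-β, W-γ}: link cost 399 + fixed 294 = 693.
All other subsets cost ≥ 600. Minimum total cost: 583.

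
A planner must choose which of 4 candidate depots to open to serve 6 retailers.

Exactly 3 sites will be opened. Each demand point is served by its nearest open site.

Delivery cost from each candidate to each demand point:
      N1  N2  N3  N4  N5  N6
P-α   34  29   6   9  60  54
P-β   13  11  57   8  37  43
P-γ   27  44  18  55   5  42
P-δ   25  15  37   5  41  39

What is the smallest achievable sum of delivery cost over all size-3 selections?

Open {P-α, P-β, P-γ}.
  N1→P-β 13, N2→P-β 11, N3→P-α 6, N4→P-β 8, N5→P-γ 5, N6→P-γ 42  ⇒ total 85.
Compare {P-β, P-γ, P-δ}: total 91.
Compare {P-α, P-γ, P-δ}: total 95.
No size-3 selection does better; minimum is 85.

85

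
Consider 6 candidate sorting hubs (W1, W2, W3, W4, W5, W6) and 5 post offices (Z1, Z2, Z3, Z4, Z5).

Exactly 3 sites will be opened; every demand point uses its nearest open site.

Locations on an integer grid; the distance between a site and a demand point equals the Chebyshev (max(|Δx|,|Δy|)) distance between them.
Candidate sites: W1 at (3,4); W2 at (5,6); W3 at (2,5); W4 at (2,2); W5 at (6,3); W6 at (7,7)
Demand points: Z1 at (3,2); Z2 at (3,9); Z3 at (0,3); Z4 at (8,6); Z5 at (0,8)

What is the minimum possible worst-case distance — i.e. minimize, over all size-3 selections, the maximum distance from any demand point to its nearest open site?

3

Open {W1, W2, W3}.
  Farthest demand point is Z2 at distance 3 (to W2); all others are ≤ 3.
With {W2, W3, W4} the worst case is 3.
With {W2, W3, W5} the worst case is 3.
No size-3 selection achieves below 3.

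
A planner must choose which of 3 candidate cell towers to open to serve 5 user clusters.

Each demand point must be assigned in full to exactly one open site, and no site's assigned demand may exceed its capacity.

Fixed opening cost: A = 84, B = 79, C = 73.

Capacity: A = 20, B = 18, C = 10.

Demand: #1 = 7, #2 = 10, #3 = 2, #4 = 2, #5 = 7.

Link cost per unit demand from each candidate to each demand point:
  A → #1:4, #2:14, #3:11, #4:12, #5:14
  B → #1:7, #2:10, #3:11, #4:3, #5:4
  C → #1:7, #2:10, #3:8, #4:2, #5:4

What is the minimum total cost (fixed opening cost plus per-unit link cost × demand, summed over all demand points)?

357

Open {B, C}; cheapest assignment that respects the capacities:
  B (cap 18, load 18): #1, #3, #4, #5 — cost 7×7 + 2×11 + 2×3 + 7×4 = 105
  C (cap 10, load 10): #2 — cost 10×10 = 100
  Shipping 205, fixed 152 → total 357.
  Any other capacity-feasible assignment to {B, C} ships for at least 205.
Compare {A, B}: its best feasible assignment gives total 365.
Compare {A, C}: its best feasible assignment gives total 379.
Every other set of open sites that can feasibly serve all demand totals ≥ 365 even under its best assignment. Minimum: 357.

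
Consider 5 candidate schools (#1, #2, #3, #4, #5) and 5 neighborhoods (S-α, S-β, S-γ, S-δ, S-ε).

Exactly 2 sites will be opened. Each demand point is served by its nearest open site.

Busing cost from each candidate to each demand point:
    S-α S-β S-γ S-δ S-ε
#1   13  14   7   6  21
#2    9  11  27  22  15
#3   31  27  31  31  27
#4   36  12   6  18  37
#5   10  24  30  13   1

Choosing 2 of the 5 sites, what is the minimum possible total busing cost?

38

Open {#1, #5}.
  S-α→#5 10, S-β→#1 14, S-γ→#1 7, S-δ→#1 6, S-ε→#5 1  ⇒ total 38.
Compare {#4, #5}: total 42.
Compare {#1, #2}: total 48.
No size-2 selection does better; minimum is 38.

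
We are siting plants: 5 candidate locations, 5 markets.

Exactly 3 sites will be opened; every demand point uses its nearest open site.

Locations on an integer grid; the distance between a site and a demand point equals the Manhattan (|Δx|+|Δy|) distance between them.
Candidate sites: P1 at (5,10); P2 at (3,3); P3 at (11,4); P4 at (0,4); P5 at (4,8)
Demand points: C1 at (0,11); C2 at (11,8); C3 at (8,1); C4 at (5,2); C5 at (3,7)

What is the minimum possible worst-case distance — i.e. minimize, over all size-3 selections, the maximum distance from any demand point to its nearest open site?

Open {P1, P2, P3}.
  Farthest demand point is C1 at distance 6 (to P1); all others are ≤ 6.
With {P1, P2, P5} the worst case is 7.
With {P1, P3, P4} the worst case is 7.
No size-3 selection achieves below 6.

6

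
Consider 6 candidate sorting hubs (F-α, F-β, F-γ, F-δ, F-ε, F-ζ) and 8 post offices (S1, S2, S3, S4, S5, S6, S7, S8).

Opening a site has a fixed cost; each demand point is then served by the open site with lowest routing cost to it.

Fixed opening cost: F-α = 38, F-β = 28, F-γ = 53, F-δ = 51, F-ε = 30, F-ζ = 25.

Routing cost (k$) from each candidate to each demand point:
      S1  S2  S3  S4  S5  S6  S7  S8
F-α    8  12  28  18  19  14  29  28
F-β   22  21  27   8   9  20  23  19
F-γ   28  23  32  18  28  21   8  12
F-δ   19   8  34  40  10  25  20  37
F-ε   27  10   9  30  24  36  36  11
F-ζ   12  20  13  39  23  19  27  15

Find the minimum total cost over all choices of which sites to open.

Open {F-β, F-ε}: assign each demand point to its cheapest open site.
  S1→F-β 22, S2→F-ε 10, S3→F-ε 9, S4→F-β 8, S5→F-β 9, S6→F-β 20, S7→F-β 23, S8→F-ε 11
  routing cost 112, fixed 58 → total 170.
Compare {F-β, F-ζ}: routing cost 119 + fixed 53 = 172.
Compare {F-β}: routing cost 149 + fixed 28 = 177.
Compare {F-β, F-ε, F-ζ}: routing cost 101 + fixed 83 = 184.
All other subsets cost ≥ 172. Minimum total cost: 170.

170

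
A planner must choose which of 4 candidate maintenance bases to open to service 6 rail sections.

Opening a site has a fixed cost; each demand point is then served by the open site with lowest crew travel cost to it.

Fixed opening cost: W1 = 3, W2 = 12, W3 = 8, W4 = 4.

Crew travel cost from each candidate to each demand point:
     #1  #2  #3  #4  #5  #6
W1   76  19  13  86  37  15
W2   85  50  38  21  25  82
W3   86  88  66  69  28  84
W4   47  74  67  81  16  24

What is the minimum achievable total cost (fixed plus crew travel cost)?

Open {W1, W2, W4}: assign each demand point to its cheapest open site.
  #1→W4 47, #2→W1 19, #3→W1 13, #4→W2 21, #5→W4 16, #6→W1 15
  crew travel cost 131, fixed 19 → total 150.
Compare {W1, W2, W3, W4}: crew travel cost 131 + fixed 27 = 158.
Compare {W1, W2}: crew travel cost 169 + fixed 15 = 184.
Compare {W1, W2, W3}: crew travel cost 169 + fixed 23 = 192.
All other subsets cost ≥ 158. Minimum total cost: 150.

150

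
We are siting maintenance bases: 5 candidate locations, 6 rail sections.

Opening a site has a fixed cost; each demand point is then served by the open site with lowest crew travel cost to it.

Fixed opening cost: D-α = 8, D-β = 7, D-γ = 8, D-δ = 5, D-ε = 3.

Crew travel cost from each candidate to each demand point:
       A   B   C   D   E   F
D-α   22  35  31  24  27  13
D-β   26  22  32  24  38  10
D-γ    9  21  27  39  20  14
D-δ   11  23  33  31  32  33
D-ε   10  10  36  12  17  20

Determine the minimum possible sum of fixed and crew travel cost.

100

Open {D-γ, D-ε}: assign each demand point to its cheapest open site.
  A→D-γ 9, B→D-ε 10, C→D-γ 27, D→D-ε 12, E→D-ε 17, F→D-γ 14
  crew travel cost 89, fixed 11 → total 100.
Compare {D-β, D-ε}: crew travel cost 91 + fixed 10 = 101.
Compare {D-β, D-γ, D-ε}: crew travel cost 85 + fixed 18 = 103.
Compare {D-α, D-ε}: crew travel cost 93 + fixed 11 = 104.
All other subsets cost ≥ 101. Minimum total cost: 100.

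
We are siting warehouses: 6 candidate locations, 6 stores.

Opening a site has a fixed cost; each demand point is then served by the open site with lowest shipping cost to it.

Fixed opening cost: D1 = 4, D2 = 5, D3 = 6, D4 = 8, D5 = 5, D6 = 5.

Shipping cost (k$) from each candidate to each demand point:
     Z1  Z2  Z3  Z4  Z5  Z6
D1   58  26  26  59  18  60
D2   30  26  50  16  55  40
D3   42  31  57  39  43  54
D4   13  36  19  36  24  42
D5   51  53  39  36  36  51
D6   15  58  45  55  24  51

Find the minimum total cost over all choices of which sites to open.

149

Open {D1, D2, D4}: assign each demand point to its cheapest open site.
  Z1→D4 13, Z2→D1 26, Z3→D4 19, Z4→D2 16, Z5→D1 18, Z6→D2 40
  shipping cost 132, fixed 17 → total 149.
Compare {D2, D4}: shipping cost 138 + fixed 13 = 151.
Compare {D1, D2, D4, D5}: shipping cost 132 + fixed 22 = 154.
Compare {D1, D2, D4, D6}: shipping cost 132 + fixed 22 = 154.
All other subsets cost ≥ 151. Minimum total cost: 149.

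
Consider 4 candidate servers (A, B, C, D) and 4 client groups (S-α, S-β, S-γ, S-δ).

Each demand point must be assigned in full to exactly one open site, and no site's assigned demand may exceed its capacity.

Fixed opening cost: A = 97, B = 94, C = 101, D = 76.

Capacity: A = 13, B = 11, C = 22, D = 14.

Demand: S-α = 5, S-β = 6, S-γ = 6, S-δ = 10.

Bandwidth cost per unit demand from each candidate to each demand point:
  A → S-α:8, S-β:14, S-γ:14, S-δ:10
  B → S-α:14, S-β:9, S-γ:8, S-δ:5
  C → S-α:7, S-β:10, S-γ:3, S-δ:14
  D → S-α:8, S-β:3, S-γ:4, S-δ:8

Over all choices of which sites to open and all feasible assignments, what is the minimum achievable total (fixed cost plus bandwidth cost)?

358

Open {B, C}; cheapest assignment that respects the capacities:
  B (cap 11, load 10): S-δ — cost 10×5 = 50
  C (cap 22, load 17): S-α, S-β, S-γ — cost 5×7 + 6×10 + 6×3 = 113
  Shipping 163, fixed 195 → total 358.
  Any other capacity-feasible assignment to {B, C} ships for at least 163.
Compare {C, D}: its best feasible assignment gives total 370.
Compare {B, C, D}: its best feasible assignment gives total 392.
Every other set of open sites that can feasibly serve all demand totals ≥ 370 even under its best assignment. Minimum: 358.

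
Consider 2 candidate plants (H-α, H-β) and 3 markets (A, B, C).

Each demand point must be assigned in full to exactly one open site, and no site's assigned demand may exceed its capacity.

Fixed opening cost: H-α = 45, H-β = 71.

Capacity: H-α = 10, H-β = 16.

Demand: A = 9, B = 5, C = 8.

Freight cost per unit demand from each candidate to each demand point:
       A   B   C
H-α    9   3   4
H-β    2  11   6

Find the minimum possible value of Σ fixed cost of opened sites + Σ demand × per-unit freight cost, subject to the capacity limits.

221

Open {H-α, H-β}; cheapest assignment that respects the capacities:
  H-α (cap 10, load 8): C — cost 8×4 = 32
  H-β (cap 16, load 14): A, B — cost 9×2 + 5×11 = 73
  Shipping 105, fixed 116 → total 221.
  Any other capacity-feasible assignment to {H-α, H-β} ships for at least 105.
Total demand is 22 and no other set of sites has combined capacity ≥ 22, so {H-α, H-β} is the only feasible choice of open sites. Minimum: 221.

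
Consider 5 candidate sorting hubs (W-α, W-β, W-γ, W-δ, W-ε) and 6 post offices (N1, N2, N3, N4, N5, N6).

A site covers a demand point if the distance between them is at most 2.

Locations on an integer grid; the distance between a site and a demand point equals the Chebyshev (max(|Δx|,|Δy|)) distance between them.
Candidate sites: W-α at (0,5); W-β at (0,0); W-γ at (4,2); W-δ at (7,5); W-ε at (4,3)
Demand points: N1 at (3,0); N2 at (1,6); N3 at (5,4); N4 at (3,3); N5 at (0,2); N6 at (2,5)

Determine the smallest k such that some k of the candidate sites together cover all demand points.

Coverage sets (demand points within 2 of each site):
  W-α: {N2, N6}
  W-β: {N5}
  W-γ: {N1, N3, N4}
  W-δ: {N3}
  W-ε: {N3, N4, N6}
No 2 sites suffice: every size-2 union leaves at least one demand point uncovered.
But {W-α, W-β, W-γ} covers everything, so the minimum is 3.

3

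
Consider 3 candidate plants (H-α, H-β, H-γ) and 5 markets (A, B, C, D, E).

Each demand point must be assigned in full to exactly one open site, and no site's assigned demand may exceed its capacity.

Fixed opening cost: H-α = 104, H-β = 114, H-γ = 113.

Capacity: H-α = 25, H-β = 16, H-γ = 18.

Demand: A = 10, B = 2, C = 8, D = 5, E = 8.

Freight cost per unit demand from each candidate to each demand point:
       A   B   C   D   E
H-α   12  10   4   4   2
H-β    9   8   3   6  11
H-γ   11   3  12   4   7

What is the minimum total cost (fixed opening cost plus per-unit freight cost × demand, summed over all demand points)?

Open {H-α, H-β}; cheapest assignment that respects the capacities:
  H-α (cap 25, load 21): C, D, E — cost 8×4 + 5×4 + 8×2 = 68
  H-β (cap 16, load 12): A, B — cost 10×9 + 2×8 = 106
  Shipping 174, fixed 218 → total 392.
  Any other capacity-feasible assignment to {H-α, H-β} ships for at least 174.
Compare {H-α, H-γ}: its best feasible assignment gives total 401.
Compare {H-β, H-γ}: its best feasible assignment gives total 463.
Every other set of open sites that can feasibly serve all demand totals ≥ 401 even under its best assignment. Minimum: 392.

392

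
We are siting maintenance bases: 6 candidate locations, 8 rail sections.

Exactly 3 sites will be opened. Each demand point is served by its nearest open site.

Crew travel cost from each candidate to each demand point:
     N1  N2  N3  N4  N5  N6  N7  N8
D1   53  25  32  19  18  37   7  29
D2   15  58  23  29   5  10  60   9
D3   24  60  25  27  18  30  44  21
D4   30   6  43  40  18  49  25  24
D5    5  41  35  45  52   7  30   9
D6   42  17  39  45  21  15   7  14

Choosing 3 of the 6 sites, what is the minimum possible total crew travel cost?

Open {D1, D2, D4}.
  N1→D2 15, N2→D4 6, N3→D2 23, N4→D1 19, N5→D2 5, N6→D2 10, N7→D1 7, N8→D2 9  ⇒ total 94.
Compare {D1, D2, D5}: total 100.
Compare {D2, D5, D6}: total 102.
No size-3 selection does better; minimum is 94.

94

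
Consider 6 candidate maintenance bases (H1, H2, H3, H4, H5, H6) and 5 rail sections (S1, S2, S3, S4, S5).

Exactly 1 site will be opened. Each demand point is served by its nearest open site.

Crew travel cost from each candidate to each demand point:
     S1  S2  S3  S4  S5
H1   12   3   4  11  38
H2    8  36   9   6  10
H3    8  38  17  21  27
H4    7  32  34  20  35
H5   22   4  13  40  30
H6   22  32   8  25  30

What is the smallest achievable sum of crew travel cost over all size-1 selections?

Open {H1}.
  S1→H1 12, S2→H1 3, S3→H1 4, S4→H1 11, S5→H1 38  ⇒ total 68.
Compare {H2}: total 69.
Compare {H5}: total 109.
No size-1 selection does better; minimum is 68.

68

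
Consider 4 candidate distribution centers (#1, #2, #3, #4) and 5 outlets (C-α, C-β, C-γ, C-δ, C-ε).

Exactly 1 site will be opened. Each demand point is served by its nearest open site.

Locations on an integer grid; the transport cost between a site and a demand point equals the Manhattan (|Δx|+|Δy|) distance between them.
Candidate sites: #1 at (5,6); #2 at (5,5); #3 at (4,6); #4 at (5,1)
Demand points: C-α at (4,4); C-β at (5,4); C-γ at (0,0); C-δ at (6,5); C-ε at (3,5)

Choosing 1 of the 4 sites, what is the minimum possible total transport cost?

Open {#2}.
  C-α→#2 2, C-β→#2 1, C-γ→#2 10, C-δ→#2 1, C-ε→#2 2  ⇒ total 16.
Compare {#3}: total 20.
Compare {#1}: total 21.
No size-1 selection does better; minimum is 16.

16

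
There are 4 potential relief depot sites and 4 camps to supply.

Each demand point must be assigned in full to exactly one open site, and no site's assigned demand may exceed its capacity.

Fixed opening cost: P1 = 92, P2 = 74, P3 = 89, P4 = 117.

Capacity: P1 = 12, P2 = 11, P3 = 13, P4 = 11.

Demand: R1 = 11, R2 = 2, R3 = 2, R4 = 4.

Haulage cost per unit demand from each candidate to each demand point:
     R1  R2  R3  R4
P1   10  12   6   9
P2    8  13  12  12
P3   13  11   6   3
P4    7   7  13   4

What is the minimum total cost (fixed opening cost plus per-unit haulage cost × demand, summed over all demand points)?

Open {P2, P3}; cheapest assignment that respects the capacities:
  P2 (cap 11, load 11): R1 — cost 11×8 = 88
  P3 (cap 13, load 8): R2, R3, R4 — cost 2×11 + 2×6 + 4×3 = 46
  Shipping 134, fixed 163 → total 297.
  Any other capacity-feasible assignment to {P2, P3} ships for at least 134.
Compare {P1, P2}: its best feasible assignment gives total 326.
Compare {P3, P4}: its best feasible assignment gives total 329.
Every other set of open sites that can feasibly serve all demand totals ≥ 326 even under its best assignment. Minimum: 297.

297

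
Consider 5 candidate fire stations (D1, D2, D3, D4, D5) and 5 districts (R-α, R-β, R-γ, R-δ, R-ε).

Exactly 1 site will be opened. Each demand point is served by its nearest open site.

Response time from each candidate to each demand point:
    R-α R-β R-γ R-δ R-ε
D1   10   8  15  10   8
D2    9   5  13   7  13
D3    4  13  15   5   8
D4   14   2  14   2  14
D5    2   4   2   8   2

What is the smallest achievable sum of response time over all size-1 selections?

Open {D5}.
  R-α→D5 2, R-β→D5 4, R-γ→D5 2, R-δ→D5 8, R-ε→D5 2  ⇒ total 18.
Compare {D3}: total 45.
Compare {D4}: total 46.
No size-1 selection does better; minimum is 18.

18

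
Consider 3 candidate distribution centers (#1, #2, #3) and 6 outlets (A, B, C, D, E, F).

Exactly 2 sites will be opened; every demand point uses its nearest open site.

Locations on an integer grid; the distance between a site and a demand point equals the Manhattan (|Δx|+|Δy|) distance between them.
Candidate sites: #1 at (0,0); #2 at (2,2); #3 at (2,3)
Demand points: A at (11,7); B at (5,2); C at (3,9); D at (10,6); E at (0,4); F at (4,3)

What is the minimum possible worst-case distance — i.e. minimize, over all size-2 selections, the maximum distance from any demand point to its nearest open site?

13

Open {#1, #3}.
  Farthest demand point is A at distance 13 (to #3); all others are ≤ 13.
With {#2, #3} the worst case is 13.
With {#1, #2} the worst case is 14.
No size-2 selection achieves below 13.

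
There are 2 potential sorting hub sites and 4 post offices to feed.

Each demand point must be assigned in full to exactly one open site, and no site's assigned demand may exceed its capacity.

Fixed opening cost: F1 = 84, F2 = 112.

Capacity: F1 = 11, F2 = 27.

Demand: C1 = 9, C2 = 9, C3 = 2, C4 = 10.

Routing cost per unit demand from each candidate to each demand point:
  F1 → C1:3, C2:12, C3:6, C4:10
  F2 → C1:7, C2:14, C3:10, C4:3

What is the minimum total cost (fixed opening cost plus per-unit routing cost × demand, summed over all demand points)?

Open {F1, F2}; cheapest assignment that respects the capacities:
  F1 (cap 11, load 11): C1, C3 — cost 9×3 + 2×6 = 39
  F2 (cap 27, load 19): C2, C4 — cost 9×14 + 10×3 = 156
  Shipping 195, fixed 196 → total 391.
  Any other capacity-feasible assignment to {F1, F2} ships for at least 195.
Total demand is 30 and no other set of sites has combined capacity ≥ 30, so {F1, F2} is the only feasible choice of open sites. Minimum: 391.

391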